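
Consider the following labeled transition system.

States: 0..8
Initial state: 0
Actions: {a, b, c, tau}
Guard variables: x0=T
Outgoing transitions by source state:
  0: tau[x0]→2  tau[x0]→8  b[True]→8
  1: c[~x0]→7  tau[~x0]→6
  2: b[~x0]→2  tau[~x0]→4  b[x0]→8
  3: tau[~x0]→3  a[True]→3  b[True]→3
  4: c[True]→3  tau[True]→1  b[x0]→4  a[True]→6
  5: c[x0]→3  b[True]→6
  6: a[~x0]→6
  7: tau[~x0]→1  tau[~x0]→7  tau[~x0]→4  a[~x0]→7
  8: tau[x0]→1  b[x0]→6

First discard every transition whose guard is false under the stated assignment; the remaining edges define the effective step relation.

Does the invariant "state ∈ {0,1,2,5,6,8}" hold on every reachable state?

Allowed set {0,1,2,5,6,8}
Reachable = {0,1,2,6,8}
  0: ok
  1: ok
  2: ok
  6: ok
  8: ok

Answer: INVARIANT HOLDS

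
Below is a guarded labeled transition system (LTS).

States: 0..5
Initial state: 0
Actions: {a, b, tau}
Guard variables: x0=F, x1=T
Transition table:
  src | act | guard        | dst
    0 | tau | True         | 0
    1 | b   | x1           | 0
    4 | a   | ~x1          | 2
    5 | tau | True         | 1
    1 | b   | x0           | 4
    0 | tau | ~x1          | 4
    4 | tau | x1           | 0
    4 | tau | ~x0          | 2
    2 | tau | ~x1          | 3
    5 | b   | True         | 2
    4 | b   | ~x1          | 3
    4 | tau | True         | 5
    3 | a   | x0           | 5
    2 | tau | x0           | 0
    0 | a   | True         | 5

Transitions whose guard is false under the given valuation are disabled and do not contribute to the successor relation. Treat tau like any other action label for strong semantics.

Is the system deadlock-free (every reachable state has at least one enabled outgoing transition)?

Reachable = {0,1,2,5}
  0: a→5  tau→0  [2 exit(s)]
  1: b→0  [1 exit(s)]
  2: ∅  [STUCK]
  5: b→2  tau→1  [2 exit(s)]
trace reaching 2: a·b

Answer: DEADLOCK at state 2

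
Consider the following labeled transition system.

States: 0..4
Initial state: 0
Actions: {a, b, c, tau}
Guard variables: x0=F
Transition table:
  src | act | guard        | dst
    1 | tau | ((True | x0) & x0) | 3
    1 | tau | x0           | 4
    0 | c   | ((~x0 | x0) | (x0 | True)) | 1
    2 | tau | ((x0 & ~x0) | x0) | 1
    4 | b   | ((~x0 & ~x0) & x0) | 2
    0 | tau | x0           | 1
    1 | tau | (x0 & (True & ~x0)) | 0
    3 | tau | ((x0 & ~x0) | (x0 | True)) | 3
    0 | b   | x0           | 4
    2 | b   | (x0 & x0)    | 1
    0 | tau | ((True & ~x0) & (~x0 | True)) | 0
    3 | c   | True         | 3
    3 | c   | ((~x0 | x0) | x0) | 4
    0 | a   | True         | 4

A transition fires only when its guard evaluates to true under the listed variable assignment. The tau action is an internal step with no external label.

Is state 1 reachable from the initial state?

Answer: REACHABLE

Trace:
Guard filter leaves 6 enabled edge(s).
Layer 0: {0}
Layer 1: {1,4}  cumulative {0,1,4}
Reachable = {0,1,4}
trace reaching 1: c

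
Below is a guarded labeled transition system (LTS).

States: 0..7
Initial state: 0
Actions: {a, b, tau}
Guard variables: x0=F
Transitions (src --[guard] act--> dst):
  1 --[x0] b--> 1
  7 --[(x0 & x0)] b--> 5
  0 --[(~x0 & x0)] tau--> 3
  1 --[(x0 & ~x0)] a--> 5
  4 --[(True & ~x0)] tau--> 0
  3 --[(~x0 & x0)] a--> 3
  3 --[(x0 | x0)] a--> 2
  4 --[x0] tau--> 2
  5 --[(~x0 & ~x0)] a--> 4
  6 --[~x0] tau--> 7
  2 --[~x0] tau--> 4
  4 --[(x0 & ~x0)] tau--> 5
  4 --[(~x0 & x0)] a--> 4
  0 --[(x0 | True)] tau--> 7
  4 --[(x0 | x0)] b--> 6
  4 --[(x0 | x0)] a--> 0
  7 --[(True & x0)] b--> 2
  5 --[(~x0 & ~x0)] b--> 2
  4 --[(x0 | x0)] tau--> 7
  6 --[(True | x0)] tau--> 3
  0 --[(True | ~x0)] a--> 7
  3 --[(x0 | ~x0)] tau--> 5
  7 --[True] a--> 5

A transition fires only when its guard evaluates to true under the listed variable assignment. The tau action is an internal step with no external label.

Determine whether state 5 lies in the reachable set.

10 transition(s) survive guard evaluation.
depth 0: {0}
depth 1: {7}  now seen {0,7}
depth 2: {5}  now seen {0,5,7}
depth 3: {2,4}  now seen {0,2,4,5,7}
Reachable = {0,2,4,5,7}
trace reaching 5: tau·a

Answer: REACHABLE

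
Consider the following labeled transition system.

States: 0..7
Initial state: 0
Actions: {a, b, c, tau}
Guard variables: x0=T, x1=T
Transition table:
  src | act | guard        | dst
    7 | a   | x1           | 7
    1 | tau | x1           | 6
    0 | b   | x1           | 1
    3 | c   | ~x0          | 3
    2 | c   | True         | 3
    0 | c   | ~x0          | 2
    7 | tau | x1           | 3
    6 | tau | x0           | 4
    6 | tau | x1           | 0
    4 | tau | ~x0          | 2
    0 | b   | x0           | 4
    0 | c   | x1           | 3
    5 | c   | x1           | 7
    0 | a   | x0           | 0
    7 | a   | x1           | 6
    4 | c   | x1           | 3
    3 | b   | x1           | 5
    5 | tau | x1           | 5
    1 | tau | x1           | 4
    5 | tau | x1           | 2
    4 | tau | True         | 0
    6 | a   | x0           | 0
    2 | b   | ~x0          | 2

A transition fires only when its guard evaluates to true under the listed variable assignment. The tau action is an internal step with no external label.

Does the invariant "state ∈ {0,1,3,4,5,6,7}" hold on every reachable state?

Inv-set: {0,1,3,4,5,6,7}
Reachable = {0,1,2,3,4,5,6,7}
  0: ✓
  1: ✓
  2: outside
  3: ✓
  4: ✓
  5: ✓
  6: ✓
  7: ✓
witness against invariant: c·b·tau → 2

Answer: INVARIANT VIOLATED at state 2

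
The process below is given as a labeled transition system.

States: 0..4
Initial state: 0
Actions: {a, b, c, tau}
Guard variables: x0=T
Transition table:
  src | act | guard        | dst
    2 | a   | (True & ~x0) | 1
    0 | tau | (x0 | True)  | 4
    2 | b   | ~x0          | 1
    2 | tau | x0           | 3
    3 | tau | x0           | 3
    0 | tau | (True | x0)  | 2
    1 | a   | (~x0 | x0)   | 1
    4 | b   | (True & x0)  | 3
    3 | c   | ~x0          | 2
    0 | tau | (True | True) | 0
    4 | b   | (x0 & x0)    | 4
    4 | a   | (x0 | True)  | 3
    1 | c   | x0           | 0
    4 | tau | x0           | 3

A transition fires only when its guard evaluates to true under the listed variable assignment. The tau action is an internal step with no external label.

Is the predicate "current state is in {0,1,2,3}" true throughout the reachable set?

Inv-set: {0,1,2,3}
R = {0,2,3,4}
  0: ✓
  2: ✓
  3: ✓
  4: ✗ unsafe
counterexample path to 4: tau

Answer: INVARIANT VIOLATED at state 4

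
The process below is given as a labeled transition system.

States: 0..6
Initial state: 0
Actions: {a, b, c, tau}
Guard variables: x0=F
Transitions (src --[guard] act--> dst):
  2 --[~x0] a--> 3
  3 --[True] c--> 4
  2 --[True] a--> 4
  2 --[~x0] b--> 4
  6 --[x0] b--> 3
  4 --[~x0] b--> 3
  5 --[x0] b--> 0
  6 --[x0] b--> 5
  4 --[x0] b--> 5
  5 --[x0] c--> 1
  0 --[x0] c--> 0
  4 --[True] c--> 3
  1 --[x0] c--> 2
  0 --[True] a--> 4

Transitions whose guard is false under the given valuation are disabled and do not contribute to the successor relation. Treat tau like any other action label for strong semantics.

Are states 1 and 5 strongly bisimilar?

Answer: BISIMILAR

Working:
Bisimulation quotient by refinement:
  π0 = {{0,1,2,3,4,5,6}}
  π1 = {{0},{1,5,6},{2},{3},{4}}
stable after 2 split(s): 5 block(s)
1∈{1,5,6}, 5∈{1,5,6}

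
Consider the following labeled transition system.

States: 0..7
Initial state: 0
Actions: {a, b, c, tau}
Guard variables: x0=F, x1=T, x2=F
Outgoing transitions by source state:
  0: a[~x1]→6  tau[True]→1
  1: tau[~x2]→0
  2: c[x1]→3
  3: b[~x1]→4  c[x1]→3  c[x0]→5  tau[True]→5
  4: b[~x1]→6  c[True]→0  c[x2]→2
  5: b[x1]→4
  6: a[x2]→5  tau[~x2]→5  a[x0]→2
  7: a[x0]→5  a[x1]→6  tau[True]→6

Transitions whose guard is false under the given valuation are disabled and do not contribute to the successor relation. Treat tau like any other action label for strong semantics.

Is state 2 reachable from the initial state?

Answer: UNREACHABLE

Working:
Guard filter leaves 10 enabled edge(s).
Layer 0: {0}
Layer 1: {1}  total {0,1}
Reachable = {0,1}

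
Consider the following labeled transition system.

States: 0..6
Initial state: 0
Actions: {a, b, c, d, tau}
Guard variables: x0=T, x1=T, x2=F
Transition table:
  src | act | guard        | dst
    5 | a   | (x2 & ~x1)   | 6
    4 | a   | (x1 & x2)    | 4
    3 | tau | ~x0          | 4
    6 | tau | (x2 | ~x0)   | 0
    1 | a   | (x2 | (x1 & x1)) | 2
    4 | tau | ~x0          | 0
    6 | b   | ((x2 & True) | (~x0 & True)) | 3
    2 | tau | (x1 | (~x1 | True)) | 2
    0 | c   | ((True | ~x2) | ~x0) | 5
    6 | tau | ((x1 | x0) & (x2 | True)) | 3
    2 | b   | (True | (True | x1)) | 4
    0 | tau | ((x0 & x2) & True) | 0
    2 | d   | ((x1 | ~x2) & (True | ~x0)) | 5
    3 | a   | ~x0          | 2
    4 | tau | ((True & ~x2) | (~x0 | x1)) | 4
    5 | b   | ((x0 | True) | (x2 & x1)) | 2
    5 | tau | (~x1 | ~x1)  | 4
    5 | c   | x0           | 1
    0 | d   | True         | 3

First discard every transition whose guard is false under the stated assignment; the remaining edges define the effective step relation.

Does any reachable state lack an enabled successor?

Answer: DEADLOCK at state 3

Trace:
Reachable = {0,1,2,3,4,5}
  0: c→5  d→3  [2 exit(s)]
  1: a→2  [1 exit(s)]
  2: b→4  d→5  tau→2  [3 exit(s)]
  3: ∅  [STUCK]
  4: tau→4  [1 exit(s)]
  5: b→2  c→1  [2 exit(s)]
Path to 3: d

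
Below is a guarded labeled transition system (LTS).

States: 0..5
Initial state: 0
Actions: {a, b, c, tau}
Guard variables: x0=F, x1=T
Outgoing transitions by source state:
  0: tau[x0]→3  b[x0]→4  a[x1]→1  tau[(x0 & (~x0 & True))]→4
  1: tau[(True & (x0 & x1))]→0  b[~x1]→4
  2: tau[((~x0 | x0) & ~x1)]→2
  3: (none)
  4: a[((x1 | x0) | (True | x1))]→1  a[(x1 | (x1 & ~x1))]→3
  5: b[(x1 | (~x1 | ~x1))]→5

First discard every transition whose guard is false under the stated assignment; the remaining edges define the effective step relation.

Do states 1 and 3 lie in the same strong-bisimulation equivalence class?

Answer: BISIMILAR

Trace:
Compute ~ classes (split until stable):
  round 0: {{0,1,2,3,4,5}}
  round 1: {{0,4},{1,2,3},{5}}
stable after 2 split(s): 3 block(s)
[1]={1,2,3}  [3]={1,2,3}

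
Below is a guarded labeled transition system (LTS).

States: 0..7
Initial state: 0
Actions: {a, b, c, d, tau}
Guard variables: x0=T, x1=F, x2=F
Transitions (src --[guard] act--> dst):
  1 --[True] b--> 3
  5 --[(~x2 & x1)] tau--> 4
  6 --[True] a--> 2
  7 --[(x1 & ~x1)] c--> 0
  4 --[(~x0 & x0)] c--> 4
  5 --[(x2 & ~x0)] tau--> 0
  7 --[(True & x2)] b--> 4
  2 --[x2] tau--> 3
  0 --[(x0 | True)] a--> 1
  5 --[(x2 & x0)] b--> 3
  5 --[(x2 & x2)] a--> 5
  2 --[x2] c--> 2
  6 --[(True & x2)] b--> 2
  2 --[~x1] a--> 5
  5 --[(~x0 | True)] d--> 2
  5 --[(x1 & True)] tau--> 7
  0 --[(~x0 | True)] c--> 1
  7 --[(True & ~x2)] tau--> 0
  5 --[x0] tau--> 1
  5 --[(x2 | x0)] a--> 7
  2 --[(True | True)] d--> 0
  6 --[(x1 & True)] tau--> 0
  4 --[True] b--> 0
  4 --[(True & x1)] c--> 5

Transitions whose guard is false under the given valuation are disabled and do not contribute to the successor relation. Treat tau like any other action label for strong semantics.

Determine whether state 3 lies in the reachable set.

Answer: REACHABLE

Analysis:
Guard filter leaves 11 enabled edge(s).
Layer 0: {0}
Layer 1: {1}  total {0,1}
Layer 2: {3}  total {0,1,3}
Reachable = {0,1,3}
trace reaching 3: a·b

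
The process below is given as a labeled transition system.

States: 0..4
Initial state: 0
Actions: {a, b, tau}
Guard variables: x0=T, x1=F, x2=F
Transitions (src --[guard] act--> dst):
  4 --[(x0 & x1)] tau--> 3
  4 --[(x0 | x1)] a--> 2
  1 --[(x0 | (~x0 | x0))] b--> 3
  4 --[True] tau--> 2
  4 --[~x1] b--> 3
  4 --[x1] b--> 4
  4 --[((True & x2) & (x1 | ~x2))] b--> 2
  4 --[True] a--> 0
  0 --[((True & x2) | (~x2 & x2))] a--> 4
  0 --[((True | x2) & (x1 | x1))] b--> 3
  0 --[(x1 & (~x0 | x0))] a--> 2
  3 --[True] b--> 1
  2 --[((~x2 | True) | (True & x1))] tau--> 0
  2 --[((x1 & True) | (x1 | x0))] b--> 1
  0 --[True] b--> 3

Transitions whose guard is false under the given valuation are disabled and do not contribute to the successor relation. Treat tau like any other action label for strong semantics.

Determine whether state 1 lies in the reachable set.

After dropping false guards: 9 live edges.
L0 = {0}
L1 = {3}  total {0,3}
L2 = {1}  total {0,1,3}
R = {0,1,3}
trace reaching 1: b·b

Answer: REACHABLE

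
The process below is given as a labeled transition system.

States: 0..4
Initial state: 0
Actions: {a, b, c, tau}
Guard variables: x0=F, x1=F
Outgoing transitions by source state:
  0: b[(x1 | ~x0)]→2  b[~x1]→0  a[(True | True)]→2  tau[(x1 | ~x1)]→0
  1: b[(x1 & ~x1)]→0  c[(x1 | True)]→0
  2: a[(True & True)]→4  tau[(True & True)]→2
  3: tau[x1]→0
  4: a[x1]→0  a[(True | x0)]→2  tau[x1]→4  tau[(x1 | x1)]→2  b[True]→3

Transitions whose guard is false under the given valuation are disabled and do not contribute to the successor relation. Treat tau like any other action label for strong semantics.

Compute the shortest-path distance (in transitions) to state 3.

Layered search for 3:
  depth 0: {0}
  depth 1: {2}
  depth 2: {4}
  depth 3: {3}
depth(3)=3, e.g. a·a·b

Answer: 3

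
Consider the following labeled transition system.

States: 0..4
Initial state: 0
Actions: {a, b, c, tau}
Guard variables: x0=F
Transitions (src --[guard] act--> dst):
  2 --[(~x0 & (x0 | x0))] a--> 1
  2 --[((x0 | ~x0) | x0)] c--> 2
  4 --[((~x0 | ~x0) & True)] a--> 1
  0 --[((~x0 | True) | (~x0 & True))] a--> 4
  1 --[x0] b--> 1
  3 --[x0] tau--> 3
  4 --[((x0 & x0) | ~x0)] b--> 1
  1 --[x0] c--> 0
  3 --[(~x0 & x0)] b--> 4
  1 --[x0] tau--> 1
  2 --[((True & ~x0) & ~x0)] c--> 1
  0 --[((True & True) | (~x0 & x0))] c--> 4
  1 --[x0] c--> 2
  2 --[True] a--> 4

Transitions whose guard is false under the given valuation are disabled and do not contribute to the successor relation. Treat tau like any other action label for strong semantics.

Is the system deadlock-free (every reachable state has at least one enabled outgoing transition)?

Answer: DEADLOCK at state 1

Trace:
Reach set: {0,1,4}
  0: a→4  c→4  [2 exit(s)]
  1: ∅  [deadlock]
  4: a→1  b→1  [2 exit(s)]
Path to 1: a·a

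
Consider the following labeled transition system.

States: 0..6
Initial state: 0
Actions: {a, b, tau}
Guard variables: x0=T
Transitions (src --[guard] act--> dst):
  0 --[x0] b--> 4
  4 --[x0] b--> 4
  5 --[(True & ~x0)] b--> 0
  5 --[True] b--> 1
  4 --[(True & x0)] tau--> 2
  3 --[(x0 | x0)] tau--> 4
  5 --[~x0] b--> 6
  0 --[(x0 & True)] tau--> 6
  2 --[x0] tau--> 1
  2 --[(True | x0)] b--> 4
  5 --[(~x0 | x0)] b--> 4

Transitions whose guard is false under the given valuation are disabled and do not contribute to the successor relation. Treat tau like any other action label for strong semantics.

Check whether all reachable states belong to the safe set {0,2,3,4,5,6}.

Safe = {0,2,3,4,5,6}
R = {0,1,2,4,6}
  0: ✓
  1: ✗ unsafe
  2: ✓
  4: ✓
  6: ✓
reach 1 via b·tau·tau — violates

Answer: INVARIANT VIOLATED at state 1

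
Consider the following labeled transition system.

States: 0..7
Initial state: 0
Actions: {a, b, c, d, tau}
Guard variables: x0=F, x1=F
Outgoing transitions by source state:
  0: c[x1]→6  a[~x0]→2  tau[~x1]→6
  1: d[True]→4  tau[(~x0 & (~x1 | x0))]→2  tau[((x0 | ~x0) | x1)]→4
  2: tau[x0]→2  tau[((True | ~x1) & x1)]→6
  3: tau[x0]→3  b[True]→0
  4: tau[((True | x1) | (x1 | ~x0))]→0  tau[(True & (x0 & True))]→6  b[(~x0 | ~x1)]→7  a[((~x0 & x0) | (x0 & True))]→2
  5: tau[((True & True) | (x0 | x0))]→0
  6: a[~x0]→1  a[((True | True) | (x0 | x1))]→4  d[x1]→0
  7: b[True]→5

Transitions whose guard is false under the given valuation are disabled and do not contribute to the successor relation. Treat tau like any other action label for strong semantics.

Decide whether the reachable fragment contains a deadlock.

Answer: DEADLOCK at state 2

Analysis:
Reach set: {0,1,2,4,5,6,7}
  0: a→2  tau→6  [2 exit(s)]
  1: d→4  tau→2  tau→4  [3 exit(s)]
  2: ∅  [no exit]
  4: b→7  tau→0  [2 exit(s)]
  5: tau→0  [1 exit(s)]
  6: a→1  a→4  [2 exit(s)]
  7: b→5  [1 exit(s)]
Path to 2: a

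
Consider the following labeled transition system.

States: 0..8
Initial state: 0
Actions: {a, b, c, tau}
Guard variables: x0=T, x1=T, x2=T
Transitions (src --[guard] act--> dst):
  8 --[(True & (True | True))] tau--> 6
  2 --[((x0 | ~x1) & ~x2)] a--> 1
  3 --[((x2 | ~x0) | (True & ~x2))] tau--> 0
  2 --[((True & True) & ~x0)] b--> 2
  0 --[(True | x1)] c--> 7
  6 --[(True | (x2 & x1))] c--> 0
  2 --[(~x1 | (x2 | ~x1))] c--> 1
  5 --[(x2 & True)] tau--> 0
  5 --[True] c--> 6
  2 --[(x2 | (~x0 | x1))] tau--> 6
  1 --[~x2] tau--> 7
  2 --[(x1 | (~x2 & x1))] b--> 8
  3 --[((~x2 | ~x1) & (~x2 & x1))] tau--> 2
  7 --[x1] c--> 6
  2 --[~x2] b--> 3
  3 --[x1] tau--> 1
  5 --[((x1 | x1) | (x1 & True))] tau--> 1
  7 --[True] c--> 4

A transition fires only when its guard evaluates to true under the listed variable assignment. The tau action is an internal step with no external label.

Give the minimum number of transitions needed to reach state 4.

Breadth-first toward 4:
  L0 = {0}
  L1 = {7}
  L2 = {4,6}
4 enters at depth 2; path c·c

Answer: 2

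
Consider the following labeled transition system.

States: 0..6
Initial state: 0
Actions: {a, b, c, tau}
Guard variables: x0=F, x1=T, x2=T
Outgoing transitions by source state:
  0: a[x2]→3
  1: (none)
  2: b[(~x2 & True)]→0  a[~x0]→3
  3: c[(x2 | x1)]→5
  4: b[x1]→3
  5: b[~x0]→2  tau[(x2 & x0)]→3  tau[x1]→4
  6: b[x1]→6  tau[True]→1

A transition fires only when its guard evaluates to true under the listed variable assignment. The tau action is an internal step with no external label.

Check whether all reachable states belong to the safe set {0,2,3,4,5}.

Inv-set: {0,2,3,4,5}
R = {0,2,3,4,5}
  0: safe
  2: safe
  3: safe
  4: safe
  5: safe

Answer: INVARIANT HOLDS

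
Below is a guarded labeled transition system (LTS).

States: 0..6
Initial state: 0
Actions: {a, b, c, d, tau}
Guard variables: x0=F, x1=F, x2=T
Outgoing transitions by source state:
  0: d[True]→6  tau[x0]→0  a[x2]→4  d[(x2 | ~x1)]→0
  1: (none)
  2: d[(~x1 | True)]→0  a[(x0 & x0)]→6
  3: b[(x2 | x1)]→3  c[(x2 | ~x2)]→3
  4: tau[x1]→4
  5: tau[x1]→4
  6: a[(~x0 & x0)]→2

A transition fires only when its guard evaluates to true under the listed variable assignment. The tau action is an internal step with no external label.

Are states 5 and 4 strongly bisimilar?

Answer: BISIMILAR

Working:
Compute ~ classes (split until stable):
  P[0] = {{0,1,2,3,4,5,6}}
  P[1] = {{0},{1,4,5,6},{2},{3}}
stable after 2 split(s): 4 block(s)
class of 5: {1,4,5,6}; class of 4: {1,4,5,6}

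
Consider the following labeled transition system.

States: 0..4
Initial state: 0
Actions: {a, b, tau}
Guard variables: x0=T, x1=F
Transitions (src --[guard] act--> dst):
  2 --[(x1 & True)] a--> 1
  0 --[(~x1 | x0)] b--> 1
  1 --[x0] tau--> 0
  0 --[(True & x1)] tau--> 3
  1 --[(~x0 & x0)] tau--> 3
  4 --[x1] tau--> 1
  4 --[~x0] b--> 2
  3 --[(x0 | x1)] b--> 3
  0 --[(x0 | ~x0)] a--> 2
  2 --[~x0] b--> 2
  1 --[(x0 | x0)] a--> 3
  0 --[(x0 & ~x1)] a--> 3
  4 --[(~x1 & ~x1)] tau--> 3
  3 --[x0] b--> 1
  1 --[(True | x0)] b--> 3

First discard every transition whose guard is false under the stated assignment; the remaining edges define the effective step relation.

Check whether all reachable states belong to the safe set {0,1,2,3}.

Answer: INVARIANT HOLDS

Working:
Allowed set {0,1,2,3}
Reachable = {0,1,2,3}
  0: ok
  1: ok
  2: ok
  3: ok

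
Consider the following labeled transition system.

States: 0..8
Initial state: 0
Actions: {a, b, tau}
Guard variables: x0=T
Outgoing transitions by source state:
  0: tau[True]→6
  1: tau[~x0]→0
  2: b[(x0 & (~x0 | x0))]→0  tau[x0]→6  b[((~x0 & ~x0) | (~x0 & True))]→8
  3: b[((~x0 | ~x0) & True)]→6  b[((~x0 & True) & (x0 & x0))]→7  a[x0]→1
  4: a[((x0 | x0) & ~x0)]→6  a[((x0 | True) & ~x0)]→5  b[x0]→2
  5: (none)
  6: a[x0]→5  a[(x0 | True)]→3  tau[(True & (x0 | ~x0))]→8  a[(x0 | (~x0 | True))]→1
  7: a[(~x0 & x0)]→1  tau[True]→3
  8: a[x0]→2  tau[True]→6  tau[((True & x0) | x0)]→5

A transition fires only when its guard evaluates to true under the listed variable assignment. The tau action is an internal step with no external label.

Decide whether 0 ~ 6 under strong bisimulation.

Answer: NOT BISIMILAR

Trace:
Bisimulation quotient by refinement:
  P[0] = {{0,1,2,3,4,5,6,7,8}}
  P[1] = {{0,7},{1,5},{2},{3},{4},{6,8}}
  P[2] = {{0},{1,5},{2},{3},{4},{6},{7},{8}}
stable after 3 split(s): 8 block(s)
0∈{0}, 6∈{6}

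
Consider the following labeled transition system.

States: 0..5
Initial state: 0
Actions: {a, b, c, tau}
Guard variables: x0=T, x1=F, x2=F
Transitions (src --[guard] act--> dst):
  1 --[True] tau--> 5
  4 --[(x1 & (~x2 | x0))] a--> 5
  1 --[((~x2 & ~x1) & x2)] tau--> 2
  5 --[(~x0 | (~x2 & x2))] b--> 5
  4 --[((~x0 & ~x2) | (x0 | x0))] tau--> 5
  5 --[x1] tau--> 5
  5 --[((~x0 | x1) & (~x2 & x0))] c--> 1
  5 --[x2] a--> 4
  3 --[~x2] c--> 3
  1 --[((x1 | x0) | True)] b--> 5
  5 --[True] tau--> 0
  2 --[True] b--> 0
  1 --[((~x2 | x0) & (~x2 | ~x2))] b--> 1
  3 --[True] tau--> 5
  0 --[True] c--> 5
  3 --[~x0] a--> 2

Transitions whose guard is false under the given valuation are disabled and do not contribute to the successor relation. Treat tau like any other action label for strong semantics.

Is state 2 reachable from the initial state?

Answer: UNREACHABLE

Working:
9 transition(s) survive guard evaluation.
depth 0: {0}
depth 1: {5}  now seen {0,5}
R = {0,5}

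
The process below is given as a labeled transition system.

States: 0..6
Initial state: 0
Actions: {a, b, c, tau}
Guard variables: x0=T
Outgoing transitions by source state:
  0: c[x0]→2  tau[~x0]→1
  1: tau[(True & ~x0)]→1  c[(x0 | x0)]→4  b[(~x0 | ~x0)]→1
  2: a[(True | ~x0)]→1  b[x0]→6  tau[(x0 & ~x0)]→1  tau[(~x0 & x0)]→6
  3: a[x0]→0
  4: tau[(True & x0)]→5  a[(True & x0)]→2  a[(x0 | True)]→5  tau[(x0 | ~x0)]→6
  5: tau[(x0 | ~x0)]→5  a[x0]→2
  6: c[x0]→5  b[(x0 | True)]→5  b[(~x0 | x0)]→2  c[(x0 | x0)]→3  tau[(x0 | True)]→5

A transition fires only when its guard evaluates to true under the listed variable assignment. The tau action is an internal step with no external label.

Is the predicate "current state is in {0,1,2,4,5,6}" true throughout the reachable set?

Allowed set {0,1,2,4,5,6}
Reach set: {0,1,2,3,4,5,6}
  0: ✓
  1: ✓
  2: ✓
  3: outside
  4: ✓
  5: ✓
  6: ✓
counterexample path to 3: c·b·c

Answer: INVARIANT VIOLATED at state 3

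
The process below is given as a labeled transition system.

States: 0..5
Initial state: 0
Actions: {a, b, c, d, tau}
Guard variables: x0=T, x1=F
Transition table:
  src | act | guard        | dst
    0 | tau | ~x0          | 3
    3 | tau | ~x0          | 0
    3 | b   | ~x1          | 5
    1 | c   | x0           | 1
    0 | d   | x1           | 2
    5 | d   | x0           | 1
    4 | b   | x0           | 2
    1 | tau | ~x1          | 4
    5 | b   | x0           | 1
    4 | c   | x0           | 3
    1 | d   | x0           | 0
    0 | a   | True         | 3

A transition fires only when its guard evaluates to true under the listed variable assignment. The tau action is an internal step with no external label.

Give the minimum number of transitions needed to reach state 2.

Breadth-first toward 2:
  depth 0: {0}
  depth 1: {3}
  depth 2: {5}
  depth 3: {1}
  depth 4: {4}
  depth 5: {2}
depth(2)=5, e.g. a·b·b·tau·b

Answer: 5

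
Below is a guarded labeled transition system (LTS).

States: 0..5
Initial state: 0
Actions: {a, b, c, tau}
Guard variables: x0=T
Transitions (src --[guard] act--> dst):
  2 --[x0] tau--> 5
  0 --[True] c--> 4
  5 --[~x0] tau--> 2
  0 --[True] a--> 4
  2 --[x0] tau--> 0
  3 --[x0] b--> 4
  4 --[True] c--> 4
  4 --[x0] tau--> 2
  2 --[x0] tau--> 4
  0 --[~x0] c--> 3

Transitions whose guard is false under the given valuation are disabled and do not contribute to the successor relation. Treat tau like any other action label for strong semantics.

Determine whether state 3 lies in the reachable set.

Answer: UNREACHABLE

Analysis:
After dropping false guards: 8 live edges.
Layer 0: {0}
Layer 1: {4}  now seen {0,4}
Layer 2: {2}  now seen {0,2,4}
Layer 3: {5}  now seen {0,2,4,5}
R = {0,2,4,5}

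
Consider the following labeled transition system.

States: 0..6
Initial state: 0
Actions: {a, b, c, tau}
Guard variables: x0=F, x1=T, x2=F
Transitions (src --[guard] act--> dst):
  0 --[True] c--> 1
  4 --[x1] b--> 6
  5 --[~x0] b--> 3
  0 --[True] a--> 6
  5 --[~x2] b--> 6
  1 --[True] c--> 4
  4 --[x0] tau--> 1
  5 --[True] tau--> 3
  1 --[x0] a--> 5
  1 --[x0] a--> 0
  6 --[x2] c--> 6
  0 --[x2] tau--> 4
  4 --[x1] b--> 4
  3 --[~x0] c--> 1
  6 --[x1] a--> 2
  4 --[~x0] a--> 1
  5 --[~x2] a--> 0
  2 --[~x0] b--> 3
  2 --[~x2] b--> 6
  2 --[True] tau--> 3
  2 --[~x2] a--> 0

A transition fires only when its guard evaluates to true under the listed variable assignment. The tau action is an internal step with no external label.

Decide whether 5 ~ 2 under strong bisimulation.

Answer: BISIMILAR

Working:
Refine partition for ~:
  round 0: {{0,1,2,3,4,5,6}}
  round 1: {{0},{1,3},{2,5},{4},{6}}
  round 2: {{0},{1},{2,5},{3},{4},{6}}
stable after 3 split(s): 6 block(s)
[5]={2,5}  [2]={2,5}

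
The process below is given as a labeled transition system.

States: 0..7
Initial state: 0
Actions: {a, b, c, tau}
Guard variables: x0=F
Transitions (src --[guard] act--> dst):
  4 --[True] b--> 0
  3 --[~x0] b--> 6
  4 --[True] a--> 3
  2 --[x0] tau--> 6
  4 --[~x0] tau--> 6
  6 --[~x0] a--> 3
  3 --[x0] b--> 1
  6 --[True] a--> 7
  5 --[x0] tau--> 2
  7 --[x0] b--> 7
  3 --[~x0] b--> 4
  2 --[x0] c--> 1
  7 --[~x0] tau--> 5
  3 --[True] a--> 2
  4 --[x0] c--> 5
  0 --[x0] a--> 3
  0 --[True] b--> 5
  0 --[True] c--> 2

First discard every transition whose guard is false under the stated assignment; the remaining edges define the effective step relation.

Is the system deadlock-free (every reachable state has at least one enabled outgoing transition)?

Answer: DEADLOCK at state 2

Trace:
Reach set: {0,2,5}
  0: b→5  c→2  [2 exit(s)]
  2: ∅  [deadlock]
  5: ∅  [deadlock]
witness 2: c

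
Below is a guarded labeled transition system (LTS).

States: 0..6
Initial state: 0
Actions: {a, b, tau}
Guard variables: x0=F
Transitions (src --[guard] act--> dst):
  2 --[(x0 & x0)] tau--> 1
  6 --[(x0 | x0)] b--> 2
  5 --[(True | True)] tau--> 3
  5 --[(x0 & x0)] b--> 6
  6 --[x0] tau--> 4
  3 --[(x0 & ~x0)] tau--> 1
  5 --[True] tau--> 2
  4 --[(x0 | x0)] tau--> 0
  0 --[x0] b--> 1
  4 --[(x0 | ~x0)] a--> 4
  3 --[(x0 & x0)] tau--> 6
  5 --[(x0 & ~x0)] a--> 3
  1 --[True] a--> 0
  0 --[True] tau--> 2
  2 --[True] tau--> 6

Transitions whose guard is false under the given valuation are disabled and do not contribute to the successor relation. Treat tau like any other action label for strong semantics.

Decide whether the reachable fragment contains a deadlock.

Answer: DEADLOCK at state 6

Analysis:
Reach set: {0,2,6}
  0: tau→2  [1 out]
  2: tau→6  [1 out]
  6: ∅  [STUCK]
trace reaching 6: tau·tau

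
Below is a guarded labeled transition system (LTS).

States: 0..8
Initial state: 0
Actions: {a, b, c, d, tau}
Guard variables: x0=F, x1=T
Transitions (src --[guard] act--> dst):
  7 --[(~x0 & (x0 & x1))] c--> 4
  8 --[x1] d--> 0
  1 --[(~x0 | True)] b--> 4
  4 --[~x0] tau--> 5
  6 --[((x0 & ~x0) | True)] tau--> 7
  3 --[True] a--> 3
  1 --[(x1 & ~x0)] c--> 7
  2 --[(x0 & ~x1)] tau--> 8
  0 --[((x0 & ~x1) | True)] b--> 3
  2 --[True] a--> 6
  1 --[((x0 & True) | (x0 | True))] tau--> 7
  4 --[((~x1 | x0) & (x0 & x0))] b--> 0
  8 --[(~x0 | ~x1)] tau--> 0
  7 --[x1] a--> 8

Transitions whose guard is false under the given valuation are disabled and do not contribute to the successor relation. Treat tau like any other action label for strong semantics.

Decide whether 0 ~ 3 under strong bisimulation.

Refine partition for ~:
  round 0: {{0,1,2,3,4,5,6,7,8}}
  round 1: {{0},{1},{2,3,7},{4,6},{5},{8}}
  round 2: {{0},{1},{2},{3},{4},{5},{6},{7},{8}}
9 equivalence class(es) (converged in 3)
0∈{0}, 3∈{3}

Answer: NOT BISIMILAR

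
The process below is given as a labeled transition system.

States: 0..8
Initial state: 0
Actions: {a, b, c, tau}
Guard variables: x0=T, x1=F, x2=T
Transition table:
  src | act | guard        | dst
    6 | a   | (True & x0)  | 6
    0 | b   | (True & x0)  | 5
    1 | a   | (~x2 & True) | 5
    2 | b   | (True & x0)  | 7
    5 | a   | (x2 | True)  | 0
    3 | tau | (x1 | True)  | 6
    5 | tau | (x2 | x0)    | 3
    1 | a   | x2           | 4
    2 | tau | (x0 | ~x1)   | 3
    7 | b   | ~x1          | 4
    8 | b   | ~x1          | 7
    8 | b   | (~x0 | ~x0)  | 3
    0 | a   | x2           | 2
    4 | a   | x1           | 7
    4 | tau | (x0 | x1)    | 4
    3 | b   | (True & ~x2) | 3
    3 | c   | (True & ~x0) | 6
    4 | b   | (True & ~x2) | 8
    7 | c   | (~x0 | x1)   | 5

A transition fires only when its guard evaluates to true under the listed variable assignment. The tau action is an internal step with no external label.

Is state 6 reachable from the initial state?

After dropping false guards: 12 live edges.
L0 = {0}
L1 = {2,5}  now seen {0,2,5}
L2 = {3,7}  now seen {0,2,3,5,7}
L3 = {4,6}  now seen {0,2,3,4,5,6,7}
Reachable = {0,2,3,4,5,6,7}
Path to 6: b·tau·tau

Answer: REACHABLE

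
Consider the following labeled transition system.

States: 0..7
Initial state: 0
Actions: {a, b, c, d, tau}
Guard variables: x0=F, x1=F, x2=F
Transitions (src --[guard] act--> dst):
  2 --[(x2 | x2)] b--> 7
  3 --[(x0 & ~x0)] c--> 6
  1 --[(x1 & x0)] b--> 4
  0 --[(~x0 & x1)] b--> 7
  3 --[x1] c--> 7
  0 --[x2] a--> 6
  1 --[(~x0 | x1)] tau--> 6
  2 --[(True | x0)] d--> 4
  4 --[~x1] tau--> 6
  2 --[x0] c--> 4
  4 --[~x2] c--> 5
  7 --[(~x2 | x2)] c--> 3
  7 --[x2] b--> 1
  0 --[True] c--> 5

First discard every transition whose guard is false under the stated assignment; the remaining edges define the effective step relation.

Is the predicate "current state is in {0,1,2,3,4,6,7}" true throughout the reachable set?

Answer: INVARIANT VIOLATED at state 5

Trace:
Inv-set: {0,1,2,3,4,6,7}
Reach set: {0,5}
  0: ok
  5: VIOLATES
reach 5 via c — violates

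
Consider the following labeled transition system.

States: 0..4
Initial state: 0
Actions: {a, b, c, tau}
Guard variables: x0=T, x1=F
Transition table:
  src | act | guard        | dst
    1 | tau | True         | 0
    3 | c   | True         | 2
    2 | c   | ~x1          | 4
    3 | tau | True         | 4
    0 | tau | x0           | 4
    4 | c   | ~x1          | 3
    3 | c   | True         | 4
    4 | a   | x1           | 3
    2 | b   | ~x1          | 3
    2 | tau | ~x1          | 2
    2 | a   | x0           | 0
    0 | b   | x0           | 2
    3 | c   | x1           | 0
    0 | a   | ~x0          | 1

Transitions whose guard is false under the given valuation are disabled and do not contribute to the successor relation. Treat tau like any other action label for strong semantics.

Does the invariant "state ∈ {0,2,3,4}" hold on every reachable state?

Answer: INVARIANT HOLDS

Working:
Safe = {0,2,3,4}
Reachable = {0,2,3,4}
  0: ✓
  2: ✓
  3: ✓
  4: ✓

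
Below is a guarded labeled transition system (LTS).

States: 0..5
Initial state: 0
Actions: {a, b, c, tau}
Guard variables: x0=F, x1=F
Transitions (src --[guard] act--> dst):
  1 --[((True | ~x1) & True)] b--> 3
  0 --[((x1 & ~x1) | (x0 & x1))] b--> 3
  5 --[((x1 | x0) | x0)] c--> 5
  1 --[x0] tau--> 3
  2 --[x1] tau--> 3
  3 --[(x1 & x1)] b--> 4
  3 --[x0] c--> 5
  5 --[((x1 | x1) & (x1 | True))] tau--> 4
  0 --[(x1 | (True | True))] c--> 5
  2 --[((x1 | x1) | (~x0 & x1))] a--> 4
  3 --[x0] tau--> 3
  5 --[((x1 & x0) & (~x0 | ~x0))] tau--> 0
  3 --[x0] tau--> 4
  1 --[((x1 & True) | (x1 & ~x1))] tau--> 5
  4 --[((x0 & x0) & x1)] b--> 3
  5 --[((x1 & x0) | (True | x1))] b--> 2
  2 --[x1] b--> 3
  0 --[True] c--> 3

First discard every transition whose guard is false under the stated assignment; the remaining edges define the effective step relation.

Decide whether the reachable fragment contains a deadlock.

Reach set: {0,2,3,5}
  0: c→3  c→5  [2 out]
  2: ∅  [deadlock]
  3: ∅  [deadlock]
  5: b→2  [1 out]
trace reaching 2: c·b

Answer: DEADLOCK at state 2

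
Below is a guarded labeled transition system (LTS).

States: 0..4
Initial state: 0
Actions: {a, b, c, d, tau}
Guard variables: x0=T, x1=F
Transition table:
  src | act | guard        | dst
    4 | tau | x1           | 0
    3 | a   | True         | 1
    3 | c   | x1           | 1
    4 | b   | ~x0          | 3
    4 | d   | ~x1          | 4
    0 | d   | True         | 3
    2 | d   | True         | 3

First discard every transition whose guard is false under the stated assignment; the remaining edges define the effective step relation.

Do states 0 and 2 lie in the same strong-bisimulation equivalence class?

Compute ~ classes (split until stable):
  P[0] = {{0,1,2,3,4}}
  P[1] = {{0,2,4},{1},{3}}
  P[2] = {{0,2},{1},{3},{4}}
Fixed point at round 3; 4 class(es).
0∈{0,2}, 2∈{0,2}

Answer: BISIMILAR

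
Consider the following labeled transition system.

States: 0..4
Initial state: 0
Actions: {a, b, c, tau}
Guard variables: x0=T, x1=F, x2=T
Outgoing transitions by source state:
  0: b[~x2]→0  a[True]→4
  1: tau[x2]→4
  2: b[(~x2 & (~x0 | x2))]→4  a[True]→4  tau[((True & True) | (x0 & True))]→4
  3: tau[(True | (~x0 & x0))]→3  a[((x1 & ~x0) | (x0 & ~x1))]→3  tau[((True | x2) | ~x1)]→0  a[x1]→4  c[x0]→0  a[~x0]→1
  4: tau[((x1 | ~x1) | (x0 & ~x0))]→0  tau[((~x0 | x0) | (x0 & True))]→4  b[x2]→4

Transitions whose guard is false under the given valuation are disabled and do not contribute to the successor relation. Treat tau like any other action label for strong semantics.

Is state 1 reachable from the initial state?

Answer: UNREACHABLE

Working:
Guard filter leaves 11 enabled edge(s).
Layer 0: {0}
Layer 1: {4}  cumulative {0,4}
R = {0,4}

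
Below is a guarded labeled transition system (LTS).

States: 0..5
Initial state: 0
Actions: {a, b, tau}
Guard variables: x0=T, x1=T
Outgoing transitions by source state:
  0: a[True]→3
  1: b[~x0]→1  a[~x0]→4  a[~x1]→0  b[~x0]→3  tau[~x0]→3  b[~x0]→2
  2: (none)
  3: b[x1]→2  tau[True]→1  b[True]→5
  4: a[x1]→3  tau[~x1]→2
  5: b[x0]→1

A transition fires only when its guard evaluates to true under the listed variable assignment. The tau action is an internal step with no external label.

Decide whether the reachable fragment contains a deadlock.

Answer: DEADLOCK at state 1

Trace:
Reach set: {0,1,2,3,5}
  0: a→3  [1 out]
  1: ∅  [deadlock]
  2: ∅  [deadlock]
  3: b→2  b→5  tau→1  [3 out]
  5: b→1  [1 out]
Path to 1: a·tau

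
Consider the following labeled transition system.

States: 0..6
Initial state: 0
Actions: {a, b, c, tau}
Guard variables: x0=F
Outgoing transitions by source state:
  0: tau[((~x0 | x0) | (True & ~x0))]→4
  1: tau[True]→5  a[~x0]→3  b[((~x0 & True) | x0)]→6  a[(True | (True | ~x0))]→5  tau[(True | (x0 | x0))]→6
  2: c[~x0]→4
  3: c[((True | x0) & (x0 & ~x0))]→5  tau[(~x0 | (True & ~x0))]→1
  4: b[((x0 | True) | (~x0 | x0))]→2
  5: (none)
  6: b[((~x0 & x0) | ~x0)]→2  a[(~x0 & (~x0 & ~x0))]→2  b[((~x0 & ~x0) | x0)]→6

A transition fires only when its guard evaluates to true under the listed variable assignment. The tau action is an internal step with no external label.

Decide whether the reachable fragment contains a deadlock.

Reachable = {0,2,4}
  0: tau→4  [1 exit(s)]
  2: c→4  [1 exit(s)]
  4: b→2  [1 exit(s)]

Answer: DEADLOCK-FREE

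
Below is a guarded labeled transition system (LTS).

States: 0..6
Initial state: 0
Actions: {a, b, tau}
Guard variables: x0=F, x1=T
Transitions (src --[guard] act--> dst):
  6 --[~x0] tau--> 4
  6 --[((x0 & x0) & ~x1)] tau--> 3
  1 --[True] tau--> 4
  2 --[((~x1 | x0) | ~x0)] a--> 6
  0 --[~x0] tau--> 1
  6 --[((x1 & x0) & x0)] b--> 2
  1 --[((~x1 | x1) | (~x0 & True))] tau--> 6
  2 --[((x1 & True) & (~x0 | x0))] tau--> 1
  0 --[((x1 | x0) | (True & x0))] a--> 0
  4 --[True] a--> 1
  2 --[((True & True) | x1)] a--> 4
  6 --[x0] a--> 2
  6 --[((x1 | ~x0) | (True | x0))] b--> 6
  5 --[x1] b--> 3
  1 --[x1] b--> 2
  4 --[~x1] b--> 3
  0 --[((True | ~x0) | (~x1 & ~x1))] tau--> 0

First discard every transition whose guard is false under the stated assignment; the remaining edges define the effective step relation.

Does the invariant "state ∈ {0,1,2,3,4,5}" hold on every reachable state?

Answer: INVARIANT VIOLATED at state 6

Working:
Allowed set {0,1,2,3,4,5}
R = {0,1,2,4,6}
  0: ok
  1: ok
  2: ok
  4: ok
  6: outside
counterexample path to 6: tau·tau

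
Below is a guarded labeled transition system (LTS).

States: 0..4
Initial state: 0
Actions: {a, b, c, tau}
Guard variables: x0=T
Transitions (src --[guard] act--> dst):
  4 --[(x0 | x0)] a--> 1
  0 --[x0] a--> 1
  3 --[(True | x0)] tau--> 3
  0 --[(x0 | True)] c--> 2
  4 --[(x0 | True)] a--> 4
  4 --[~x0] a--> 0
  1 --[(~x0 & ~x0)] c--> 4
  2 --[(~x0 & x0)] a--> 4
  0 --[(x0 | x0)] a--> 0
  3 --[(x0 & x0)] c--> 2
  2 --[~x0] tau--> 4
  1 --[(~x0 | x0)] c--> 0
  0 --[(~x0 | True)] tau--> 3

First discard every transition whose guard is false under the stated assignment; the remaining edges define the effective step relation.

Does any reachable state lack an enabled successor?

Reach set: {0,1,2,3}
  0: a→0  a→1  c→2  tau→3  [deg 4]
  1: c→0  [deg 1]
  2: ∅  [deadlock]
  3: c→2  tau→3  [deg 2]
witness 2: c

Answer: DEADLOCK at state 2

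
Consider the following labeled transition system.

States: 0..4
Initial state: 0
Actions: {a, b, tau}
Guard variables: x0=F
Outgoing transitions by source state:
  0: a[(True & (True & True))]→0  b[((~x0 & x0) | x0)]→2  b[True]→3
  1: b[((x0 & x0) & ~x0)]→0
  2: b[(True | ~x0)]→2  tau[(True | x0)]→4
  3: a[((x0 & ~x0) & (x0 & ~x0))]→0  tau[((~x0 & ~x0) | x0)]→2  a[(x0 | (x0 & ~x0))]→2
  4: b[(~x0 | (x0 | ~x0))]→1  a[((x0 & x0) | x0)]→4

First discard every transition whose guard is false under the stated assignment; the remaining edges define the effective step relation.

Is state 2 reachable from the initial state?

Answer: REACHABLE

Trace:
After dropping false guards: 6 live edges.
Layer 0: {0}
Layer 1: {3}  cumulative {0,3}
Layer 2: {2}  cumulative {0,2,3}
Layer 3: {4}  cumulative {0,2,3,4}
Layer 4: {1}  cumulative {0,1,2,3,4}
Reachable = {0,1,2,3,4}
witness 2: b·tau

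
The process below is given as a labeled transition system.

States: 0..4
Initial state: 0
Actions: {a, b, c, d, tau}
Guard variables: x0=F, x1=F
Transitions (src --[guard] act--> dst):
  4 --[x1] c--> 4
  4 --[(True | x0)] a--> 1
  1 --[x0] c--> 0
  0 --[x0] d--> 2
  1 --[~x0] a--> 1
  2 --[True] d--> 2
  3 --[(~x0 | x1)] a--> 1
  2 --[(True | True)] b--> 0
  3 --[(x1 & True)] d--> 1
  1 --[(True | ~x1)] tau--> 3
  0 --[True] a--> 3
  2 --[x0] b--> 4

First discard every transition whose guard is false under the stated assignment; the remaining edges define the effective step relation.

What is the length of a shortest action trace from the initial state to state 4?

BFS to 4:
  L0 = {0}
  L1 = {3}
  L2 = {1}
4 never appears.

Answer: UNREACHABLE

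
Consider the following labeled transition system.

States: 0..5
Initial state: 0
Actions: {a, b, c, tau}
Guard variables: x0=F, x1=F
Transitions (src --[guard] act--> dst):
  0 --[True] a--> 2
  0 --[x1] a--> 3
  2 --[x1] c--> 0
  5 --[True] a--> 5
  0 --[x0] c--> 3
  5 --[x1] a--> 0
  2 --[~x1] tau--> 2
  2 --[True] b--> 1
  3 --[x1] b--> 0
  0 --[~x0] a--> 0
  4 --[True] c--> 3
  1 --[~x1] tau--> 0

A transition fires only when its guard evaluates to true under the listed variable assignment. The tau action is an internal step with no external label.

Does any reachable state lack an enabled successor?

Reachable = {0,1,2}
  0: a→0  a→2  [2 out]
  1: tau→0  [1 out]
  2: b→1  tau→2  [2 out]

Answer: DEADLOCK-FREE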